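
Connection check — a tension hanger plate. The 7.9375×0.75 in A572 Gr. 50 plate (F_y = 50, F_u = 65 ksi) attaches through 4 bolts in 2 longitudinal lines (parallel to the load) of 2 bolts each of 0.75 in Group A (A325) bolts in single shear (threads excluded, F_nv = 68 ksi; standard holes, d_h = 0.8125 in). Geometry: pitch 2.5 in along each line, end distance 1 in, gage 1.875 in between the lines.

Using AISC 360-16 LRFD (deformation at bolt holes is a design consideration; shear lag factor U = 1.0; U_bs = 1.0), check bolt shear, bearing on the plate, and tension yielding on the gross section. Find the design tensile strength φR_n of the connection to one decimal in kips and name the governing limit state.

Bolt shear: A_b = π(0.75)²/4 = 0.44179 in². φR_n = 0.75 × 68 × 0.44179 × 4 × 1 = 90.1 kips.
Bearing (0.75 in plate, F_u = 65 ksi): end bolts L_c = 1 − 0.8125/2 = 0.59375, R_n = min(1.2×0.59375×0.75×65, 2.4×0.75×0.75×65) = 34.734 kips/bolt; interior L_c = 2.5 − 0.8125 = 1.6875, R_n = 87.75 kips/bolt. φR_n = 0.75 × (2×34.734 + 2×87.75) = 183.7 kips.
Tension yield (gross): A_g = 7.9375×0.75 = 5.9531 in². φR_n = 0.90 × 50 × 5.9531 = 267.9 kips.
Governing: min(90.1, 183.7, 267.9) = 90.1 kips → bolt shear.

90.1 kips (bolt shear governs)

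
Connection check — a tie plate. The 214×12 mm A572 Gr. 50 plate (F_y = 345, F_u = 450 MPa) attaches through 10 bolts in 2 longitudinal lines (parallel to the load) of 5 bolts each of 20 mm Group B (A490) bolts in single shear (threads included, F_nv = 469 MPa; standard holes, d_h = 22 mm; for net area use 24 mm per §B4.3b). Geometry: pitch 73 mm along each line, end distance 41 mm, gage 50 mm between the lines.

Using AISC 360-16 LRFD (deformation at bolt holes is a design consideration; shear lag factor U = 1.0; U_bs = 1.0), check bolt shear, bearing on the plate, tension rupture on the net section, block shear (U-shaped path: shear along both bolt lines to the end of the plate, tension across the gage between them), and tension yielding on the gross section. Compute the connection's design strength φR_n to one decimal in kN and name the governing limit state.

672.3 kN (net-section rupture governs)

Bolt shear: A_b = π(20)²/4 = 314.16 mm². φR_n = 0.75 × 469 × 314.16 × 10 × 1 = 1105.1 kN.
Bearing (12 mm plate, F_u = 450 MPa): end bolts L_c = 41 − 22/2 = 30, R_n = min(1.2×30×12×450, 2.4×20×12×450) = 194.4 kN/bolt; interior L_c = 73 − 22 = 51, R_n = 259.2 kN/bolt. φR_n = 0.75 × (2×194.4 + 8×259.2) = 1846.8 kN.
Tension rupture (net): A_n = (214 − 2×24)×12 = 1992 mm² (U = 1.0, A_e = A_n). φR_n = 0.75 × 450 × 1992 = 672.3 kN.
Block shear: shear path 2×[41+4×73] = 2×333 mm, A_gv = 7992, A_nv = 2×(333 − 4.5×24)×12 = 5400 mm²; tension across gage: (50 − 1×24)×12 = 312 mm². R_n = min(0.6×450×5400, 0.6×345×7992) + 1.0×450×312 = min(1458, 1654.3) + 140.4 = 1598.4 kN. φR_n = 0.75 × 1598.4 = 1198.8 kN.
Tension yield (gross): A_g = 214×12 = 2568 mm². φR_n = 0.90 × 345 × 2568 = 797.4 kN.
Governing: min(1105.1, 1846.8, 672.3, 1198.8, 797.4) = 672.3 kN → net-section rupture.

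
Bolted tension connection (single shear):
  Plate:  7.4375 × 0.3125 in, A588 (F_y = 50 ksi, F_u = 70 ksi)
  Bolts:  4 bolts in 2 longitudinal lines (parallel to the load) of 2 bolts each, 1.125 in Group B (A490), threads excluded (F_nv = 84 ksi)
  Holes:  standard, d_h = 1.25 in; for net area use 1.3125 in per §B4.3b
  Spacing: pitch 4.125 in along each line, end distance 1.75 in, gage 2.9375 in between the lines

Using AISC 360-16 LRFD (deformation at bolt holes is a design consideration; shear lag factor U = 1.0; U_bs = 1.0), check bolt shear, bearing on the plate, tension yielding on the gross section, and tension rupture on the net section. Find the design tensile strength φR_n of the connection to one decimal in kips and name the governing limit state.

Bolt shear: A_b = π(1.125)²/4 = 0.99402 in². φR_n = 0.75 × 84 × 0.99402 × 4 × 1 = 250.5 kips.
Bearing (0.3125 in plate, F_u = 70 ksi): end bolts L_c = 1.75 − 1.25/2 = 1.125, R_n = min(1.2×1.125×0.3125×70, 2.4×1.125×0.3125×70) = 29.531 kips/bolt; interior L_c = 4.125 − 1.25 = 2.875, R_n = 59.063 kips/bolt. φR_n = 0.75 × (2×29.531 + 2×59.063) = 132.9 kips.
Tension yield (gross): A_g = 7.4375×0.3125 = 2.3242 in². φR_n = 0.90 × 50 × 2.3242 = 104.6 kips.
Tension rupture (net): A_n = (7.4375 − 2×1.3125)×0.3125 = 1.5039 in² (U = 1.0, A_e = A_n). φR_n = 0.75 × 70 × 1.5039 = 79.0 kips.
Governing: min(250.5, 132.9, 104.6, 79.0) = 79.0 kips → net-section rupture.

79.0 kips (net-section rupture governs)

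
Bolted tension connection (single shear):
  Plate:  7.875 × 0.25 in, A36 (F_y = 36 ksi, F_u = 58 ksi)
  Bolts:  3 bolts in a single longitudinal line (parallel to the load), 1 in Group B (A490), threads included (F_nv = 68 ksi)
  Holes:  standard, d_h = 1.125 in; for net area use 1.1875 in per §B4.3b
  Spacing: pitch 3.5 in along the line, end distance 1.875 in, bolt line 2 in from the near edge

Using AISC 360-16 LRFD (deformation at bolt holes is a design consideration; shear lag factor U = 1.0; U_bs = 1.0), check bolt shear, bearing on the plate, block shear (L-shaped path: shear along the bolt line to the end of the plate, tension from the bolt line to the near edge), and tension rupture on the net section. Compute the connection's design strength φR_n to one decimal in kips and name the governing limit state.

Bolt shear: A_b = π(1)²/4 = 0.7854 in². φR_n = 0.75 × 68 × 0.7854 × 3 × 1 = 120.2 kips.
Bearing (0.25 in plate, F_u = 58 ksi): end bolts L_c = 1.875 − 1.125/2 = 1.3125, R_n = min(1.2×1.3125×0.25×58, 2.4×1×0.25×58) = 22.838 kips/bolt; interior L_c = 3.5 − 1.125 = 2.375, R_n = 34.8 kips/bolt. φR_n = 0.75 × (1×22.838 + 2×34.8) = 69.3 kips.
Block shear: shear path 1×[1.875+2×3.5] = 1×8.875 in, A_gv = 2.2188, A_nv = 1×(8.875 − 2.5×1.1875)×0.25 = 1.4766 in²; tension to near edge: (2 − 0.5×1.1875)×0.25 = 0.35156 in². R_n = min(0.6×58×1.4766, 0.6×36×2.2188) + 1.0×58×0.35156 = min(51.386, 47.926) + 20.39 = 68.316 kips. φR_n = 0.75 × 68.316 = 51.2 kips.
Tension rupture (net): A_n = (7.875 − 1×1.1875)×0.25 = 1.6719 in² (U = 1.0, A_e = A_n). φR_n = 0.75 × 58 × 1.6719 = 72.7 kips.
Governing: min(120.2, 69.3, 51.2, 72.7) = 51.2 kips → block shear.

51.2 kips (block shear governs)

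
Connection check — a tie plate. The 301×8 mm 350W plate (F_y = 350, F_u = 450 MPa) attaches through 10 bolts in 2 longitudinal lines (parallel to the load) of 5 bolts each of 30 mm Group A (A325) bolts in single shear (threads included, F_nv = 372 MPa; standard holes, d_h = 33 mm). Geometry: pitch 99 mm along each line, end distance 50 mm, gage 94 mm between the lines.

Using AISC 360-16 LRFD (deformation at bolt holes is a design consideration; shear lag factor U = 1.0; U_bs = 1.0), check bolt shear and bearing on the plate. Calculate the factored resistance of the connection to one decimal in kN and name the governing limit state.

Bolt shear: A_b = π(30)²/4 = 706.86 mm². φR_n = 0.75 × 372 × 706.86 × 10 × 1 = 1972.1 kN.
Bearing (8 mm plate, F_u = 450 MPa): end bolts L_c = 50 − 33/2 = 33.5, R_n = min(1.2×33.5×8×450, 2.4×30×8×450) = 144.72 kN/bolt; interior L_c = 99 − 33 = 66, R_n = 259.2 kN/bolt. φR_n = 0.75 × (2×144.72 + 8×259.2) = 1772.3 kN.
Governing: min(1972.1, 1772.3) = 1772.3 kN → bearing.

1772.3 kN (bearing governs)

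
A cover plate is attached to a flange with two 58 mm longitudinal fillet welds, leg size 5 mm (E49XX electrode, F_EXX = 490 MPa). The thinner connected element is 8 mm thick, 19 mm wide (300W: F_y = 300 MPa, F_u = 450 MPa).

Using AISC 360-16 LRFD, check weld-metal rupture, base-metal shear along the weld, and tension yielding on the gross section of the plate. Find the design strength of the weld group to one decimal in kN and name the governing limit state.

Weld metal: throat = 0.707×5 = 3.535 mm, L = 2×58 = 116 mm. φR_n = 0.75 × 0.6 × 490 × 3.535 × 116 = 90.4 kN.
Base metal shear (8 mm plate): yield φR_n = 1.0×0.6×300×8×116 = 167.0 kN; rupture φR_n = 0.75×0.6×450×8×116 = 187.9 kN; take 167.0 kN (yield).
Tension yield (gross): A_g = 19×8 = 152 mm². φR_n = 0.90 × 300 × 152 = 41.0 kN.
Governing: min(90.4, 167.0, 41.0) = 41.0 kN → gross-section yield.

41.0 kN (gross-section yield governs)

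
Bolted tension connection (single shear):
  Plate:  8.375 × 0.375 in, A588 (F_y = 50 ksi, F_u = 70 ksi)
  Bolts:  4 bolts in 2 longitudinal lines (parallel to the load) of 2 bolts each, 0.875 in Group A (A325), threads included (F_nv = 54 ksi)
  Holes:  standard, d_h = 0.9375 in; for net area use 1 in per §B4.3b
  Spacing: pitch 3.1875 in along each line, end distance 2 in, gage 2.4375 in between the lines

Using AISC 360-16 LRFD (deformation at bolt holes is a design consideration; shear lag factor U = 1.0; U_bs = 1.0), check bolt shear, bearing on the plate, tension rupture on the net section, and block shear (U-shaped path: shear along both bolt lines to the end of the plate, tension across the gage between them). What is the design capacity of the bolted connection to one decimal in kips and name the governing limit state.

Bolt shear: A_b = π(0.875)²/4 = 0.60132 in². φR_n = 0.75 × 54 × 0.60132 × 4 × 1 = 97.4 kips.
Bearing (0.375 in plate, F_u = 70 ksi): end bolts L_c = 2 − 0.9375/2 = 1.53125, R_n = min(1.2×1.53125×0.375×70, 2.4×0.875×0.375×70) = 48.234 kips/bolt; interior L_c = 3.1875 − 0.9375 = 2.25, R_n = 55.125 kips/bolt. φR_n = 0.75 × (2×48.234 + 2×55.125) = 155.0 kips.
Tension rupture (net): A_n = (8.375 − 2×1)×0.375 = 2.3906 in² (U = 1.0, A_e = A_n). φR_n = 0.75 × 70 × 2.3906 = 125.5 kips.
Block shear: shear path 2×[2+1×3.1875] = 2×5.1875 in, A_gv = 3.8906, A_nv = 2×(5.1875 − 1.5×1)×0.375 = 2.7656 in²; tension across gage: (2.4375 − 1×1)×0.375 = 0.53906 in². R_n = min(0.6×70×2.7656, 0.6×50×3.8906) + 1.0×70×0.53906 = min(116.16, 116.72) + 37.734 = 153.89 kips. φR_n = 0.75 × 153.89 = 115.4 kips.
Governing: min(97.4, 155.0, 125.5, 115.4) = 97.4 kips → bolt shear.

97.4 kips (bolt shear governs)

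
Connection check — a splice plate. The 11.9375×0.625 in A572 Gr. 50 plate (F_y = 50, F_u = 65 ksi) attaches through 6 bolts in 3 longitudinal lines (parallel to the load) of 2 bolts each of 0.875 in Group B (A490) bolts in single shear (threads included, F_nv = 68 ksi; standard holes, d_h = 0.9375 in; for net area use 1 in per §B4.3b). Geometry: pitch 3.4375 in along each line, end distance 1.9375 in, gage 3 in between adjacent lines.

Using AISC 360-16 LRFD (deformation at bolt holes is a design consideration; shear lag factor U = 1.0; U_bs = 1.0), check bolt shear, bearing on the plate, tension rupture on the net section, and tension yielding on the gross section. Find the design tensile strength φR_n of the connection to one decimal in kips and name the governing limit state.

184.0 kips (bolt shear governs)

Bolt shear: A_b = π(0.875)²/4 = 0.60132 in². φR_n = 0.75 × 68 × 0.60132 × 6 × 1 = 184.0 kips.
Bearing (0.625 in plate, F_u = 65 ksi): end bolts L_c = 1.9375 − 0.9375/2 = 1.46875, R_n = min(1.2×1.46875×0.625×65, 2.4×0.875×0.625×65) = 71.602 kips/bolt; interior L_c = 3.4375 − 0.9375 = 2.5, R_n = 85.313 kips/bolt. φR_n = 0.75 × (3×71.602 + 3×85.313) = 353.1 kips.
Tension rupture (net): A_n = (11.9375 − 3×1)×0.625 = 5.5859 in² (U = 1.0, A_e = A_n). φR_n = 0.75 × 65 × 5.5859 = 272.3 kips.
Tension yield (gross): A_g = 11.9375×0.625 = 7.4609 in². φR_n = 0.90 × 50 × 7.4609 = 335.7 kips.
Governing: min(184.0, 353.1, 272.3, 335.7) = 184.0 kips → bolt shear.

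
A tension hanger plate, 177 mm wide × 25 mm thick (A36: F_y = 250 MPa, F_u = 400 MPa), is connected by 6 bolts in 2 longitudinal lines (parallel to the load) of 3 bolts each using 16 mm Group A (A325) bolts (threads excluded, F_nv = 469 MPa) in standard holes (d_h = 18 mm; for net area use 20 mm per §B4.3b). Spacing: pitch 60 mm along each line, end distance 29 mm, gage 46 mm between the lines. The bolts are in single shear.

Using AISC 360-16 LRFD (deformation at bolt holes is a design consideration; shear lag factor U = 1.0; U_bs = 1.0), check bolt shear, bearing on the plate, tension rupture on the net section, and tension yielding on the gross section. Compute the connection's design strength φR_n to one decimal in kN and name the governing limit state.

424.3 kN (bolt shear governs)

Bolt shear: A_b = π(16)²/4 = 201.06 mm². φR_n = 0.75 × 469 × 201.06 × 6 × 1 = 424.3 kN.
Bearing (25 mm plate, F_u = 400 MPa): end bolts L_c = 29 − 18/2 = 20, R_n = min(1.2×20×25×400, 2.4×16×25×400) = 240 kN/bolt; interior L_c = 60 − 18 = 42, R_n = 384 kN/bolt. φR_n = 0.75 × (2×240 + 4×384) = 1512.0 kN.
Tension rupture (net): A_n = (177 − 2×20)×25 = 3425 mm² (U = 1.0, A_e = A_n). φR_n = 0.75 × 400 × 3425 = 1027.5 kN.
Tension yield (gross): A_g = 177×25 = 4425 mm². φR_n = 0.90 × 250 × 4425 = 995.6 kN.
Governing: min(424.3, 1512.0, 1027.5, 995.6) = 424.3 kN → bolt shear.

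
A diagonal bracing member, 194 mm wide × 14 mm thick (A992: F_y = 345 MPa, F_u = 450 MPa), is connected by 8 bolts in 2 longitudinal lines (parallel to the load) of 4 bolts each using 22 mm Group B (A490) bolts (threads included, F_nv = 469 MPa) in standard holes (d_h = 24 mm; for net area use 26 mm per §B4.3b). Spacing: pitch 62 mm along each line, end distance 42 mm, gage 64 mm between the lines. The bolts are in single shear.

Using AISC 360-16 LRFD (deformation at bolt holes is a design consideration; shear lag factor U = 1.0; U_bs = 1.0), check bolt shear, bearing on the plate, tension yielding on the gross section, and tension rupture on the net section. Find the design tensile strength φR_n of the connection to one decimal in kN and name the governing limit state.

Bolt shear: A_b = π(22)²/4 = 380.13 mm². φR_n = 0.75 × 469 × 380.13 × 8 × 1 = 1069.7 kN.
Bearing (14 mm plate, F_u = 450 MPa): end bolts L_c = 42 − 24/2 = 30, R_n = min(1.2×30×14×450, 2.4×22×14×450) = 226.8 kN/bolt; interior L_c = 62 − 24 = 38, R_n = 287.28 kN/bolt. φR_n = 0.75 × (2×226.8 + 6×287.28) = 1633.0 kN.
Tension yield (gross): A_g = 194×14 = 2716 mm². φR_n = 0.90 × 345 × 2716 = 843.3 kN.
Tension rupture (net): A_n = (194 − 2×26)×14 = 1988 mm² (U = 1.0, A_e = A_n). φR_n = 0.75 × 450 × 1988 = 671.0 kN.
Governing: min(1069.7, 1633.0, 843.3, 671.0) = 671.0 kN → net-section rupture.

671.0 kN (net-section rupture governs)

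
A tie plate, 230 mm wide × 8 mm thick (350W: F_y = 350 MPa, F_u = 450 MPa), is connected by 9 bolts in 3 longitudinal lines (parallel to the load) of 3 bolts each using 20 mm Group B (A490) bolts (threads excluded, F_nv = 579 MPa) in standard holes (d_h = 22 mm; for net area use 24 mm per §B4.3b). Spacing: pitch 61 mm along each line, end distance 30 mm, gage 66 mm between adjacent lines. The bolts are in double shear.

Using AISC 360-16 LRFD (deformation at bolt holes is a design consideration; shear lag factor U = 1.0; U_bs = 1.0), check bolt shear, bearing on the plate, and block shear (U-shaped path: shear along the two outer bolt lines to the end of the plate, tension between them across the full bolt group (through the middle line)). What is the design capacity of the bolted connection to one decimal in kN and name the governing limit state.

Bolt shear: A_b = π(20)²/4 = 314.16 mm². φR_n = 0.75 × 579 × 314.16 × 9 × 2 = 2455.6 kN.
Bearing (8 mm plate, F_u = 450 MPa): end bolts L_c = 30 − 22/2 = 19, R_n = min(1.2×19×8×450, 2.4×20×8×450) = 82.08 kN/bolt; interior L_c = 61 − 22 = 39, R_n = 168.48 kN/bolt. φR_n = 0.75 × (3×82.08 + 6×168.48) = 942.8 kN.
Block shear: shear path 2×[30+2×61] = 2×152 mm, A_gv = 2432, A_nv = 2×(152 − 2.5×24)×8 = 1472 mm²; tension across gage: (132 − 2×24)×8 = 672 mm². R_n = min(0.6×450×1472, 0.6×350×2432) + 1.0×450×672 = min(397.44, 510.72) + 302.4 = 699.84 kN. φR_n = 0.75 × 699.84 = 524.9 kN.
Governing: min(2455.6, 942.8, 524.9) = 524.9 kN → block shear.

524.9 kN (block shear governs)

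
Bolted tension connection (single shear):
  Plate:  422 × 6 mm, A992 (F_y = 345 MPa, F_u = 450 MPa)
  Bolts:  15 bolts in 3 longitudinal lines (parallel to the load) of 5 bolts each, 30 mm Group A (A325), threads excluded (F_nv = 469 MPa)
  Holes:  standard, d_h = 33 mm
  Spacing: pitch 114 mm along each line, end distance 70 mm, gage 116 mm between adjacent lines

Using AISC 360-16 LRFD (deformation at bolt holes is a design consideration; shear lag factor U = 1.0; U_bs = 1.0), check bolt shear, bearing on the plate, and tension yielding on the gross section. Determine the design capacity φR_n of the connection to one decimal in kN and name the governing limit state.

Bolt shear: A_b = π(30)²/4 = 706.86 mm². φR_n = 0.75 × 469 × 706.86 × 15 × 1 = 3729.6 kN.
Bearing (6 mm plate, F_u = 450 MPa): end bolts L_c = 70 − 33/2 = 53.5, R_n = min(1.2×53.5×6×450, 2.4×30×6×450) = 173.34 kN/bolt; interior L_c = 114 − 33 = 81, R_n = 194.4 kN/bolt. φR_n = 0.75 × (3×173.34 + 12×194.4) = 2139.6 kN.
Tension yield (gross): A_g = 422×6 = 2532 mm². φR_n = 0.90 × 345 × 2532 = 786.2 kN.
Governing: min(3729.6, 2139.6, 786.2) = 786.2 kN → gross-section yield.

786.2 kN (gross-section yield governs)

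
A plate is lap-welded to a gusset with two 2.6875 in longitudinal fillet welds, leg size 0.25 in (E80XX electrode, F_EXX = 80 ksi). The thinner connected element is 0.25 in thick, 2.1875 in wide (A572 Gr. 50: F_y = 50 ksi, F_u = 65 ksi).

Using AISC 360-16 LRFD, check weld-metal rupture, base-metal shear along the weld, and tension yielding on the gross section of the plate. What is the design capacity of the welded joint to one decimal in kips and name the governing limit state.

Weld metal: throat = 0.707×0.25 = 0.17675 in, L = 2×2.6875 = 5.375 in. φR_n = 0.75 × 0.6 × 80 × 0.17675 × 5.375 = 34.2 kips.
Base metal shear (0.25 in plate): yield φR_n = 1.0×0.6×50×0.25×5.375 = 40.3 kips; rupture φR_n = 0.75×0.6×65×0.25×5.375 = 39.3 kips; take 39.3 kips (rupture).
Tension yield (gross): A_g = 2.1875×0.25 = 0.54688 in². φR_n = 0.90 × 50 × 0.54688 = 24.6 kips.
Governing: min(34.2, 39.3, 24.6) = 24.6 kips → gross-section yield.

24.6 kips (gross-section yield governs)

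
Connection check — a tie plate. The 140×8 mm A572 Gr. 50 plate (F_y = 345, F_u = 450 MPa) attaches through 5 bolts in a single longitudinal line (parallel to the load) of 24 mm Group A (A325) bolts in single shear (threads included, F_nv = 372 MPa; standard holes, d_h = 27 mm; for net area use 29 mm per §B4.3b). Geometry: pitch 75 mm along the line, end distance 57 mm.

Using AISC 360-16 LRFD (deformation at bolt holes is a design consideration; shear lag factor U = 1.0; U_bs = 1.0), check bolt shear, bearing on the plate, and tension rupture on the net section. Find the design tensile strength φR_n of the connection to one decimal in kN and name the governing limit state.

299.7 kN (net-section rupture governs)

Bolt shear: A_b = π(24)²/4 = 452.39 mm². φR_n = 0.75 × 372 × 452.39 × 5 × 1 = 631.1 kN.
Bearing (8 mm plate, F_u = 450 MPa): end bolts L_c = 57 − 27/2 = 43.5, R_n = min(1.2×43.5×8×450, 2.4×24×8×450) = 187.92 kN/bolt; interior L_c = 75 − 27 = 48, R_n = 207.36 kN/bolt. φR_n = 0.75 × (1×187.92 + 4×207.36) = 763.0 kN.
Tension rupture (net): A_n = (140 − 1×29)×8 = 888 mm² (U = 1.0, A_e = A_n). φR_n = 0.75 × 450 × 888 = 299.7 kN.
Governing: min(631.1, 763.0, 299.7) = 299.7 kN → net-section rupture.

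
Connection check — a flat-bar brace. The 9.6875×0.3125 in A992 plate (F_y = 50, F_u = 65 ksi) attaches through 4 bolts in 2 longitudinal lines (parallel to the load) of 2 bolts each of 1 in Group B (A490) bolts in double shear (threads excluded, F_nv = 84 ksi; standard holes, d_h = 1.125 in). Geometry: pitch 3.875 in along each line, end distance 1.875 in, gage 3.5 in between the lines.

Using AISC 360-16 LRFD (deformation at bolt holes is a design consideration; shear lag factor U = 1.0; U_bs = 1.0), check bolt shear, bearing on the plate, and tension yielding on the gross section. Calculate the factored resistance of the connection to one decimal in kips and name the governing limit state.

121.1 kips (bearing governs)

Bolt shear: A_b = π(1)²/4 = 0.7854 in². φR_n = 0.75 × 84 × 0.7854 × 4 × 2 = 395.8 kips.
Bearing (0.3125 in plate, F_u = 65 ksi): end bolts L_c = 1.875 − 1.125/2 = 1.3125, R_n = min(1.2×1.3125×0.3125×65, 2.4×1×0.3125×65) = 31.992 kips/bolt; interior L_c = 3.875 − 1.125 = 2.75, R_n = 48.75 kips/bolt. φR_n = 0.75 × (2×31.992 + 2×48.75) = 121.1 kips.
Tension yield (gross): A_g = 9.6875×0.3125 = 3.0273 in². φR_n = 0.90 × 50 × 3.0273 = 136.2 kips.
Governing: min(395.8, 121.1, 136.2) = 121.1 kips → bearing.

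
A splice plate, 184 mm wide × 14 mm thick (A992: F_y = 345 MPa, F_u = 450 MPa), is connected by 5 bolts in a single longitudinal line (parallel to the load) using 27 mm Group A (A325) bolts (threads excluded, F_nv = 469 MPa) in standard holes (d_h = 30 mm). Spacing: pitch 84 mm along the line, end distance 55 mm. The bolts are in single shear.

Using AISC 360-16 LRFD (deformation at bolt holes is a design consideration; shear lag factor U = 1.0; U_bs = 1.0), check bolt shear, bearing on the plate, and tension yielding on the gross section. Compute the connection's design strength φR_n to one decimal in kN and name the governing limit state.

Bolt shear: A_b = π(27)²/4 = 572.56 mm². φR_n = 0.75 × 469 × 572.56 × 5 × 1 = 1007.0 kN.
Bearing (14 mm plate, F_u = 450 MPa): end bolts L_c = 55 − 30/2 = 40, R_n = min(1.2×40×14×450, 2.4×27×14×450) = 302.4 kN/bolt; interior L_c = 84 − 30 = 54, R_n = 408.24 kN/bolt. φR_n = 0.75 × (1×302.4 + 4×408.24) = 1451.5 kN.
Tension yield (gross): A_g = 184×14 = 2576 mm². φR_n = 0.90 × 345 × 2576 = 799.8 kN.
Governing: min(1007.0, 1451.5, 799.8) = 799.8 kN → gross-section yield.

799.8 kN (gross-section yield governs)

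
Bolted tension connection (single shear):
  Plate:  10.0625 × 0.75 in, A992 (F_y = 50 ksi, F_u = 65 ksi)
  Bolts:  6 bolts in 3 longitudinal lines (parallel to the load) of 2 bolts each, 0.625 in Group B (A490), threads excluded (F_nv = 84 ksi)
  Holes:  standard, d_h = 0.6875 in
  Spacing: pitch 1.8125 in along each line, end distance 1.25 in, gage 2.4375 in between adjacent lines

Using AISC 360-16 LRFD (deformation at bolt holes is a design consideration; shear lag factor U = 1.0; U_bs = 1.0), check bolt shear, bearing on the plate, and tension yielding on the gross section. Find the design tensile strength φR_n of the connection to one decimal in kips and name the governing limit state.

Bolt shear: A_b = π(0.625)²/4 = 0.3068 in². φR_n = 0.75 × 84 × 0.3068 × 6 × 1 = 116.0 kips.
Bearing (0.75 in plate, F_u = 65 ksi): end bolts L_c = 1.25 − 0.6875/2 = 0.90625, R_n = min(1.2×0.90625×0.75×65, 2.4×0.625×0.75×65) = 53.016 kips/bolt; interior L_c = 1.8125 − 0.6875 = 1.125, R_n = 65.813 kips/bolt. φR_n = 0.75 × (3×53.016 + 3×65.813) = 267.4 kips.
Tension yield (gross): A_g = 10.0625×0.75 = 7.5469 in². φR_n = 0.90 × 50 × 7.5469 = 339.6 kips.
Governing: min(116.0, 267.4, 339.6) = 116.0 kips → bolt shear.

116.0 kips (bolt shear governs)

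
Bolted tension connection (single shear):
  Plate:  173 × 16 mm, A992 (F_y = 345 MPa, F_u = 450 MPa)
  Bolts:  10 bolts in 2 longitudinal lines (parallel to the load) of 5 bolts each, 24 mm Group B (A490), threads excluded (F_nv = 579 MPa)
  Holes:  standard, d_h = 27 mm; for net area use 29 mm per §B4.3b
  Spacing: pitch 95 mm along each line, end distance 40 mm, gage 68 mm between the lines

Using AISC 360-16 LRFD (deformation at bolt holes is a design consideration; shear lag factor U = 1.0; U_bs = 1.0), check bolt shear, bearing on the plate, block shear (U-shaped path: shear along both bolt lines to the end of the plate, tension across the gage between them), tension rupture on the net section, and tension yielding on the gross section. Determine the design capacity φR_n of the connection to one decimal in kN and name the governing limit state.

621.0 kN (net-section rupture governs)

Bolt shear: A_b = π(24)²/4 = 452.39 mm². φR_n = 0.75 × 579 × 452.39 × 10 × 1 = 1964.5 kN.
Bearing (16 mm plate, F_u = 450 MPa): end bolts L_c = 40 − 27/2 = 26.5, R_n = min(1.2×26.5×16×450, 2.4×24×16×450) = 228.96 kN/bolt; interior L_c = 95 − 27 = 68, R_n = 414.72 kN/bolt. φR_n = 0.75 × (2×228.96 + 8×414.72) = 2831.8 kN.
Block shear: shear path 2×[40+4×95] = 2×420 mm, A_gv = 13440, A_nv = 2×(420 − 4.5×29)×16 = 9264 mm²; tension across gage: (68 − 1×29)×16 = 624 mm². R_n = min(0.6×450×9264, 0.6×345×13440) + 1.0×450×624 = min(2501.3, 2782.1) + 280.8 = 2782.1 kN. φR_n = 0.75 × 2782.1 = 2086.6 kN.
Tension rupture (net): A_n = (173 − 2×29)×16 = 1840 mm² (U = 1.0, A_e = A_n). φR_n = 0.75 × 450 × 1840 = 621.0 kN.
Tension yield (gross): A_g = 173×16 = 2768 mm². φR_n = 0.90 × 345 × 2768 = 859.5 kN.
Governing: min(1964.5, 2831.8, 2086.6, 621.0, 859.5) = 621.0 kN → net-section rupture.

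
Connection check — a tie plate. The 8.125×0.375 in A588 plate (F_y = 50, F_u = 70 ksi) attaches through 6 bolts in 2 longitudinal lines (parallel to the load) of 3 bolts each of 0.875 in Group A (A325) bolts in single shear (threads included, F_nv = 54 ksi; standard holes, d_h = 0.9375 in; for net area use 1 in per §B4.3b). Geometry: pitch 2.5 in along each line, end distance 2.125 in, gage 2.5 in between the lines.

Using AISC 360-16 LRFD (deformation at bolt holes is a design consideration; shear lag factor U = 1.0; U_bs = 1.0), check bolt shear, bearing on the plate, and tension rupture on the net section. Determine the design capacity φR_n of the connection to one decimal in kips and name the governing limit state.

120.6 kips (net-section rupture governs)

Bolt shear: A_b = π(0.875)²/4 = 0.60132 in². φR_n = 0.75 × 54 × 0.60132 × 6 × 1 = 146.1 kips.
Bearing (0.375 in plate, F_u = 70 ksi): end bolts L_c = 2.125 − 0.9375/2 = 1.65625, R_n = min(1.2×1.65625×0.375×70, 2.4×0.875×0.375×70) = 52.172 kips/bolt; interior L_c = 2.5 − 0.9375 = 1.5625, R_n = 49.219 kips/bolt. φR_n = 0.75 × (2×52.172 + 4×49.219) = 225.9 kips.
Tension rupture (net): A_n = (8.125 − 2×1)×0.375 = 2.2969 in² (U = 1.0, A_e = A_n). φR_n = 0.75 × 70 × 2.2969 = 120.6 kips.
Governing: min(146.1, 225.9, 120.6) = 120.6 kips → net-section rupture.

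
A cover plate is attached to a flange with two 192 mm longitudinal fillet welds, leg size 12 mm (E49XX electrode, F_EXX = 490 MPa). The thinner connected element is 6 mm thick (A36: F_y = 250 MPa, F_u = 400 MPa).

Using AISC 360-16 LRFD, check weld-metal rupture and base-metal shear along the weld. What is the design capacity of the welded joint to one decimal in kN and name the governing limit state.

Weld metal: throat = 0.707×12 = 8.484 mm, L = 2×192 = 384 mm. φR_n = 0.75 × 0.6 × 490 × 8.484 × 384 = 718.4 kN.
Base metal shear (6 mm plate): yield φR_n = 1.0×0.6×250×6×384 = 345.6 kN; rupture φR_n = 0.75×0.6×400×6×384 = 414.7 kN; take 345.6 kN (yield).
Governing: min(718.4, 345.6) = 345.6 kN → base-metal shear.

345.6 kN (base-metal shear governs)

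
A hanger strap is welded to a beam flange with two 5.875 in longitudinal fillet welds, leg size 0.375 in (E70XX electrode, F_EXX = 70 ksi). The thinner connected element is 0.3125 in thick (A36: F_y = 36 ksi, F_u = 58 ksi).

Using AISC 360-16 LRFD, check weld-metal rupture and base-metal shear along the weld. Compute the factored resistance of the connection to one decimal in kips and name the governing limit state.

Weld metal: throat = 0.707×0.375 = 0.26513 in, L = 2×5.875 = 11.75 in. φR_n = 0.75 × 0.6 × 70 × 0.26513 × 11.75 = 98.1 kips.
Base metal shear (0.3125 in plate): yield φR_n = 1.0×0.6×36×0.3125×11.75 = 79.3 kips; rupture φR_n = 0.75×0.6×58×0.3125×11.75 = 95.8 kips; take 79.3 kips (yield).
Governing: min(98.1, 79.3) = 79.3 kips → base-metal shear.

79.3 kips (base-metal shear governs)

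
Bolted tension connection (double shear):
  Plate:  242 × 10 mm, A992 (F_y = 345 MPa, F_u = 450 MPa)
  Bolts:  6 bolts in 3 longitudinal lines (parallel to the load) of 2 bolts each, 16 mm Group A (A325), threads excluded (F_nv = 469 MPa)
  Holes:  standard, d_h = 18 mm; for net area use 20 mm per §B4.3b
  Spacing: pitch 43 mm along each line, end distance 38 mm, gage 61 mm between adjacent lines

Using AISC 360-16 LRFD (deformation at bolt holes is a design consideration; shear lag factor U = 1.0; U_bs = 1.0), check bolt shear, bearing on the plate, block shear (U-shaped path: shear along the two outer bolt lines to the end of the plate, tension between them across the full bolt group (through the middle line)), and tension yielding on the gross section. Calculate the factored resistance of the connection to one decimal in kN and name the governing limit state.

Bolt shear: A_b = π(16)²/4 = 201.06 mm². φR_n = 0.75 × 469 × 201.06 × 6 × 2 = 848.7 kN.
Bearing (10 mm plate, F_u = 450 MPa): end bolts L_c = 38 − 18/2 = 29, R_n = min(1.2×29×10×450, 2.4×16×10×450) = 156.6 kN/bolt; interior L_c = 43 − 18 = 25, R_n = 135 kN/bolt. φR_n = 0.75 × (3×156.6 + 3×135) = 656.1 kN.
Block shear: shear path 2×[38+1×43] = 2×81 mm, A_gv = 1620, A_nv = 2×(81 − 1.5×20)×10 = 1020 mm²; tension across gage: (122 − 2×20)×10 = 820 mm². R_n = min(0.6×450×1020, 0.6×345×1620) + 1.0×450×820 = min(275.4, 335.34) + 369 = 644.4 kN. φR_n = 0.75 × 644.4 = 483.3 kN.
Tension yield (gross): A_g = 242×10 = 2420 mm². φR_n = 0.90 × 345 × 2420 = 751.4 kN.
Governing: min(848.7, 656.1, 483.3, 751.4) = 483.3 kN → block shear.

483.3 kN (block shear governs)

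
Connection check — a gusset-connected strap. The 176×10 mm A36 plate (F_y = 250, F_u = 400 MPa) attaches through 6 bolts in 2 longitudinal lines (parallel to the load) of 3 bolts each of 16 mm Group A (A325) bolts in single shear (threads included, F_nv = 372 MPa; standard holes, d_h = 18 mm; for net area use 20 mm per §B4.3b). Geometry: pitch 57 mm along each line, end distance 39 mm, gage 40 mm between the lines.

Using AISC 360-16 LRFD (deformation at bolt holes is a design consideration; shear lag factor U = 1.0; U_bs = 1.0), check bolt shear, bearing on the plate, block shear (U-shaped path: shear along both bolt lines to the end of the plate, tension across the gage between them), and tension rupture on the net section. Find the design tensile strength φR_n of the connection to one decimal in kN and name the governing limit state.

336.6 kN (bolt shear governs)

Bolt shear: A_b = π(16)²/4 = 201.06 mm². φR_n = 0.75 × 372 × 201.06 × 6 × 1 = 336.6 kN.
Bearing (10 mm plate, F_u = 400 MPa): end bolts L_c = 39 − 18/2 = 30, R_n = min(1.2×30×10×400, 2.4×16×10×400) = 144 kN/bolt; interior L_c = 57 − 18 = 39, R_n = 153.6 kN/bolt. φR_n = 0.75 × (2×144 + 4×153.6) = 676.8 kN.
Block shear: shear path 2×[39+2×57] = 2×153 mm, A_gv = 3060, A_nv = 2×(153 − 2.5×20)×10 = 2060 mm²; tension across gage: (40 − 1×20)×10 = 200 mm². R_n = min(0.6×400×2060, 0.6×250×3060) + 1.0×400×200 = min(494.4, 459) + 80 = 539 kN. φR_n = 0.75 × 539 = 404.3 kN.
Tension rupture (net): A_n = (176 − 2×20)×10 = 1360 mm² (U = 1.0, A_e = A_n). φR_n = 0.75 × 400 × 1360 = 408.0 kN.
Governing: min(336.6, 676.8, 404.3, 408.0) = 336.6 kN → bolt shear.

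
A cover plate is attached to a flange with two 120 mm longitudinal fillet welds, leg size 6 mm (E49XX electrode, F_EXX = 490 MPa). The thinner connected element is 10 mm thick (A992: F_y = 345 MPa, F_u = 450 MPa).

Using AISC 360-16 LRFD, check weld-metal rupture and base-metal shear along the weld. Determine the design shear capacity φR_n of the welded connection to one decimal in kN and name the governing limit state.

224.5 kN (weld metal governs)

Weld metal: throat = 0.707×6 = 4.242 mm, L = 2×120 = 240 mm. φR_n = 0.75 × 0.6 × 490 × 4.242 × 240 = 224.5 kN.
Base metal shear (10 mm plate): yield φR_n = 1.0×0.6×345×10×240 = 496.8 kN; rupture φR_n = 0.75×0.6×450×10×240 = 486.0 kN; take 486.0 kN (rupture).
Governing: min(224.5, 486.0) = 224.5 kN → weld metal.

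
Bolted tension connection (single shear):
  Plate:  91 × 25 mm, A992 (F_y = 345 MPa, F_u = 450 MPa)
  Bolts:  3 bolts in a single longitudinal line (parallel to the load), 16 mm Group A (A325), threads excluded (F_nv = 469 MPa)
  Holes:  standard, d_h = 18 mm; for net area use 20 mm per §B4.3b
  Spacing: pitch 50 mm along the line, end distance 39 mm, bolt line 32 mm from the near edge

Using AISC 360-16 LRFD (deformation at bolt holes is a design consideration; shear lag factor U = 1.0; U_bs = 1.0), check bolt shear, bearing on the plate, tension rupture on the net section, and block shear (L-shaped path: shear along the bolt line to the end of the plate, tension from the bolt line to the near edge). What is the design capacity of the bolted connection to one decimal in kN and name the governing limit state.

212.2 kN (bolt shear governs)

Bolt shear: A_b = π(16)²/4 = 201.06 mm². φR_n = 0.75 × 469 × 201.06 × 3 × 1 = 212.2 kN.
Bearing (25 mm plate, F_u = 450 MPa): end bolts L_c = 39 − 18/2 = 30, R_n = min(1.2×30×25×450, 2.4×16×25×450) = 405 kN/bolt; interior L_c = 50 − 18 = 32, R_n = 432 kN/bolt. φR_n = 0.75 × (1×405 + 2×432) = 951.8 kN.
Tension rupture (net): A_n = (91 − 1×20)×25 = 1775 mm² (U = 1.0, A_e = A_n). φR_n = 0.75 × 450 × 1775 = 599.1 kN.
Block shear: shear path 1×[39+2×50] = 1×139 mm, A_gv = 3475, A_nv = 1×(139 − 2.5×20)×25 = 2225 mm²; tension to near edge: (32 − 0.5×20)×25 = 550 mm². R_n = min(0.6×450×2225, 0.6×345×3475) + 1.0×450×550 = min(600.75, 719.33) + 247.5 = 848.25 kN. φR_n = 0.75 × 848.25 = 636.2 kN.
Governing: min(212.2, 951.8, 599.1, 636.2) = 212.2 kN → bolt shear.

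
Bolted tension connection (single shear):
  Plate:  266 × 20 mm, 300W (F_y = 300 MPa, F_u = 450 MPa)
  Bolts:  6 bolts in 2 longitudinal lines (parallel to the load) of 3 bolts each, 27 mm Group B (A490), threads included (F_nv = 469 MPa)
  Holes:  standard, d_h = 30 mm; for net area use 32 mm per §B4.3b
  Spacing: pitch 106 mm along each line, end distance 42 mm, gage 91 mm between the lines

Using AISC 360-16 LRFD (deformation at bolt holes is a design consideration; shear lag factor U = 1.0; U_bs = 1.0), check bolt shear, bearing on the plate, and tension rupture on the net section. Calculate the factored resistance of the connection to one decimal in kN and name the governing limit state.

Bolt shear: A_b = π(27)²/4 = 572.56 mm². φR_n = 0.75 × 469 × 572.56 × 6 × 1 = 1208.4 kN.
Bearing (20 mm plate, F_u = 450 MPa): end bolts L_c = 42 − 30/2 = 27, R_n = min(1.2×27×20×450, 2.4×27×20×450) = 291.6 kN/bolt; interior L_c = 106 − 30 = 76, R_n = 583.2 kN/bolt. φR_n = 0.75 × (2×291.6 + 4×583.2) = 2187.0 kN.
Tension rupture (net): A_n = (266 − 2×32)×20 = 4040 mm² (U = 1.0, A_e = A_n). φR_n = 0.75 × 450 × 4040 = 1363.5 kN.
Governing: min(1208.4, 2187.0, 1363.5) = 1208.4 kN → bolt shear.

1208.4 kN (bolt shear governs)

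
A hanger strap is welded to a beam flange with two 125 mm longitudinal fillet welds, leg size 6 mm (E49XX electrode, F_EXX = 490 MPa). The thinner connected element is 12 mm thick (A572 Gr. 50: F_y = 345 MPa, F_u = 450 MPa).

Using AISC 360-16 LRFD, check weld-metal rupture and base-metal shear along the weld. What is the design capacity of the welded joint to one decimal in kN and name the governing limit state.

Weld metal: throat = 0.707×6 = 4.242 mm, L = 2×125 = 250 mm. φR_n = 0.75 × 0.6 × 490 × 4.242 × 250 = 233.8 kN.
Base metal shear (12 mm plate): yield φR_n = 1.0×0.6×345×12×250 = 621.0 kN; rupture φR_n = 0.75×0.6×450×12×250 = 607.5 kN; take 607.5 kN (rupture).
Governing: min(233.8, 607.5) = 233.8 kN → weld metal.

233.8 kN (weld metal governs)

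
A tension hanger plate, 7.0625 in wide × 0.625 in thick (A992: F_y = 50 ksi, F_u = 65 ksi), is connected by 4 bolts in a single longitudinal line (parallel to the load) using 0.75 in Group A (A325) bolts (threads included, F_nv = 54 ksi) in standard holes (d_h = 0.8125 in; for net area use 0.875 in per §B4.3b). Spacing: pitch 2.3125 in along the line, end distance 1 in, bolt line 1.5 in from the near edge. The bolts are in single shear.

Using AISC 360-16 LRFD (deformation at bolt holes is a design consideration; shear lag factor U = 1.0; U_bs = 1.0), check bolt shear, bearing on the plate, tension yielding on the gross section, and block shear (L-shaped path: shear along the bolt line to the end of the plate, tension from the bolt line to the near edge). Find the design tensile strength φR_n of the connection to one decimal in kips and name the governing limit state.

Bolt shear: A_b = π(0.75)²/4 = 0.44179 in². φR_n = 0.75 × 54 × 0.44179 × 4 × 1 = 71.6 kips.
Bearing (0.625 in plate, F_u = 65 ksi): end bolts L_c = 1 − 0.8125/2 = 0.59375, R_n = min(1.2×0.59375×0.625×65, 2.4×0.75×0.625×65) = 28.945 kips/bolt; interior L_c = 2.3125 − 0.8125 = 1.5, R_n = 73.125 kips/bolt. φR_n = 0.75 × (1×28.945 + 3×73.125) = 186.2 kips.
Tension yield (gross): A_g = 7.0625×0.625 = 4.4141 in². φR_n = 0.90 × 50 × 4.4141 = 198.6 kips.
Block shear: shear path 1×[1+3×2.3125] = 1×7.9375 in, A_gv = 4.9609, A_nv = 1×(7.9375 − 3.5×0.875)×0.625 = 3.0469 in²; tension to near edge: (1.5 − 0.5×0.875)×0.625 = 0.66406 in². R_n = min(0.6×65×3.0469, 0.6×50×4.9609) + 1.0×65×0.66406 = min(118.83, 148.83) + 43.164 = 161.99 kips. φR_n = 0.75 × 161.99 = 121.5 kips.
Governing: min(71.6, 186.2, 198.6, 121.5) = 71.6 kips → bolt shear.

71.6 kips (bolt shear governs)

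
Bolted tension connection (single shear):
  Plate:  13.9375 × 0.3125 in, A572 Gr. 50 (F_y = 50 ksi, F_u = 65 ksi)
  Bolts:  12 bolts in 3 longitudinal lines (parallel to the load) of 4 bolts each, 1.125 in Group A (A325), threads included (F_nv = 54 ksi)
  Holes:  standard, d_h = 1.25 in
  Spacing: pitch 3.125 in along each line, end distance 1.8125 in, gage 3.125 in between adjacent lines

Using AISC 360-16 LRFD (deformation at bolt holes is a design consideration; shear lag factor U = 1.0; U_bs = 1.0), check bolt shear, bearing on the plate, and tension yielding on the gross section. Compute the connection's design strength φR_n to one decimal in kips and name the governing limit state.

Bolt shear: A_b = π(1.125)²/4 = 0.99402 in². φR_n = 0.75 × 54 × 0.99402 × 12 × 1 = 483.1 kips.
Bearing (0.3125 in plate, F_u = 65 ksi): end bolts L_c = 1.8125 − 1.25/2 = 1.1875, R_n = min(1.2×1.1875×0.3125×65, 2.4×1.125×0.3125×65) = 28.945 kips/bolt; interior L_c = 3.125 − 1.25 = 1.875, R_n = 45.703 kips/bolt. φR_n = 0.75 × (3×28.945 + 9×45.703) = 373.6 kips.
Tension yield (gross): A_g = 13.9375×0.3125 = 4.3555 in². φR_n = 0.90 × 50 × 4.3555 = 196.0 kips.
Governing: min(483.1, 373.6, 196.0) = 196.0 kips → gross-section yield.

196.0 kips (gross-section yield governs)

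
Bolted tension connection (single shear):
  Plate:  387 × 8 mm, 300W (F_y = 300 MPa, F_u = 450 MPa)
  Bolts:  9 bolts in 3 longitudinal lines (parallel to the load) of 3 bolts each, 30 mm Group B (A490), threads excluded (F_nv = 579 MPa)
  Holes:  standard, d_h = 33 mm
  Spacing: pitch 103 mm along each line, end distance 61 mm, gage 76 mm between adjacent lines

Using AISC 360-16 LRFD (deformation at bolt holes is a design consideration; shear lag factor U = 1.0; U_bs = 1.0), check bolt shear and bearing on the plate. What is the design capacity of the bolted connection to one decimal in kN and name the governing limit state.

Bolt shear: A_b = π(30)²/4 = 706.86 mm². φR_n = 0.75 × 579 × 706.86 × 9 × 1 = 2762.6 kN.
Bearing (8 mm plate, F_u = 450 MPa): end bolts L_c = 61 − 33/2 = 44.5, R_n = min(1.2×44.5×8×450, 2.4×30×8×450) = 192.24 kN/bolt; interior L_c = 103 − 33 = 70, R_n = 259.2 kN/bolt. φR_n = 0.75 × (3×192.24 + 6×259.2) = 1598.9 kN.
Governing: min(2762.6, 1598.9) = 1598.9 kN → bearing.

1598.9 kN (bearing governs)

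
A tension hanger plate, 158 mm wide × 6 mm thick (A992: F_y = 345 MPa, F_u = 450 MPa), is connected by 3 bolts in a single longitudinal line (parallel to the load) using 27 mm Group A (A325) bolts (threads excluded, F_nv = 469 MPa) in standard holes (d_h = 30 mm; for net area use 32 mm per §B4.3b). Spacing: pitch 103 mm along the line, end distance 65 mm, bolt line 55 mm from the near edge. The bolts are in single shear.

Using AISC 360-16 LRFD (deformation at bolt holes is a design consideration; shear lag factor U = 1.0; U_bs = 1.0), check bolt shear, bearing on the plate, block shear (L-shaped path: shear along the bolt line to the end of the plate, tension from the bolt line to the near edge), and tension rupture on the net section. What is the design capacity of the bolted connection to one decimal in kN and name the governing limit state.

255.2 kN (net-section rupture governs)

Bolt shear: A_b = π(27)²/4 = 572.56 mm². φR_n = 0.75 × 469 × 572.56 × 3 × 1 = 604.2 kN.
Bearing (6 mm plate, F_u = 450 MPa): end bolts L_c = 65 − 30/2 = 50, R_n = min(1.2×50×6×450, 2.4×27×6×450) = 162 kN/bolt; interior L_c = 103 − 30 = 73, R_n = 174.96 kN/bolt. φR_n = 0.75 × (1×162 + 2×174.96) = 383.9 kN.
Block shear: shear path 1×[65+2×103] = 1×271 mm, A_gv = 1626, A_nv = 1×(271 − 2.5×32)×6 = 1146 mm²; tension to near edge: (55 − 0.5×32)×6 = 234 mm². R_n = min(0.6×450×1146, 0.6×345×1626) + 1.0×450×234 = min(309.42, 336.58) + 105.3 = 414.72 kN. φR_n = 0.75 × 414.72 = 311.0 kN.
Tension rupture (net): A_n = (158 − 1×32)×6 = 756 mm² (U = 1.0, A_e = A_n). φR_n = 0.75 × 450 × 756 = 255.2 kN.
Governing: min(604.2, 383.9, 311.0, 255.2) = 255.2 kN → net-section rupture.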